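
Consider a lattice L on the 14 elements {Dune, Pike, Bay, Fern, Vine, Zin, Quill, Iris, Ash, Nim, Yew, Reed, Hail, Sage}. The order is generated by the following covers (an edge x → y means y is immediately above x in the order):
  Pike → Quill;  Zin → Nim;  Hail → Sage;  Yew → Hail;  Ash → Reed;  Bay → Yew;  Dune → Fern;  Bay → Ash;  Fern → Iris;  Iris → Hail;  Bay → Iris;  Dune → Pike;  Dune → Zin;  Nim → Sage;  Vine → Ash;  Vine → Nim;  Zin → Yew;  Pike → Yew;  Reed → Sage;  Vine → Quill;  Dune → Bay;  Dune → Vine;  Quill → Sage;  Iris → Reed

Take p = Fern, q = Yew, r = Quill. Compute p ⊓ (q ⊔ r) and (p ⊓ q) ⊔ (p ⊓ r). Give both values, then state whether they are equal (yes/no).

q ⊔ r = Sage, so p ⊓ (q ⊔ r) = Fern ⊓ Sage = Fern.
p ⊓ q = Dune and p ⊓ r = Dune, so (p ⊓ q) ⊔ (p ⊓ r) = Dune ⊔ Dune = Dune.
Equal: no.

Fern; Dune; no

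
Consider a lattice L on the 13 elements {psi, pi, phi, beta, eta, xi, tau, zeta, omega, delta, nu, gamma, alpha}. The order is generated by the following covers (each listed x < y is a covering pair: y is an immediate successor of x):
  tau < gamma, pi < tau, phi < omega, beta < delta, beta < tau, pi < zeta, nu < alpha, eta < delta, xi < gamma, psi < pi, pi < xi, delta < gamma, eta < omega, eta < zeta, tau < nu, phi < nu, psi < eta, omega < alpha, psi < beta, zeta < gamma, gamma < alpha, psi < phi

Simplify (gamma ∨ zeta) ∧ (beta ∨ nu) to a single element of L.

tau

gamma ∨ zeta = gamma
beta ∨ nu = nu
gamma ∧ nu = tau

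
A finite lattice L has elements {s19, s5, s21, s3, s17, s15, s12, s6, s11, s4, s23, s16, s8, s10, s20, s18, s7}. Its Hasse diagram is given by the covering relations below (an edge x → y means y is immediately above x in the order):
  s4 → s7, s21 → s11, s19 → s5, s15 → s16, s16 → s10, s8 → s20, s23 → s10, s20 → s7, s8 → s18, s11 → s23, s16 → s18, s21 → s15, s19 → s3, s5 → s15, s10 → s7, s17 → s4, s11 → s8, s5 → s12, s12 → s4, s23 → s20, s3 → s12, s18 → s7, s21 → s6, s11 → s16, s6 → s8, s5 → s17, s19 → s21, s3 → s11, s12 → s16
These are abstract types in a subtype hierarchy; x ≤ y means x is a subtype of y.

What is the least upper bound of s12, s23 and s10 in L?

s10

Common upper bounds of {s12, s23, s10}: s10, s7.
The least among these is s10.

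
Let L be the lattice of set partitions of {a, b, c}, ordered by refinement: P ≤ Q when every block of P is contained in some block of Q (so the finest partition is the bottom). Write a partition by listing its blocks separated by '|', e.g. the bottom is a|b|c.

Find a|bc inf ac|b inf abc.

a|b|c

Common lower bounds of {a|bc, ac|b, abc}: a|b|c.
The greatest among these is a|b|c.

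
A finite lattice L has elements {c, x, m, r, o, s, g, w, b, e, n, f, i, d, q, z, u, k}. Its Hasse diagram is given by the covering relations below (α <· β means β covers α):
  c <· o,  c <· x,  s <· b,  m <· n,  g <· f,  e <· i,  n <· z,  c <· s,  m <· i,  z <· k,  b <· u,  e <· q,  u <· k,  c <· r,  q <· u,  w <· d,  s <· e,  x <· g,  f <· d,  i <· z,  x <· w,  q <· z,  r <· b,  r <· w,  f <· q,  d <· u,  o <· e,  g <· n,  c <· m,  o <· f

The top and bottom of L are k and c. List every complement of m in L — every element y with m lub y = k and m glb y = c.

Need y with m ∨ y = k and m ∧ y = c.
Checking each element gives: b, d, r, u, w.

b, d, r, u, w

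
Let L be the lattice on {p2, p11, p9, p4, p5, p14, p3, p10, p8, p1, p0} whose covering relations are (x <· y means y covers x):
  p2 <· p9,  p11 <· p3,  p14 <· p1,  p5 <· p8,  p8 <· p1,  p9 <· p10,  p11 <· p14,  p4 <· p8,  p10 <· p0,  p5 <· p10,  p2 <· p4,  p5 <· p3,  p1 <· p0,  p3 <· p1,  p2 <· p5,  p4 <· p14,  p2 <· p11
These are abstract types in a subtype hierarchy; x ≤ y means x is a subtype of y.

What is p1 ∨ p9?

Common upper bounds of {p1, p9}: p0.
The least among these is p0.

p0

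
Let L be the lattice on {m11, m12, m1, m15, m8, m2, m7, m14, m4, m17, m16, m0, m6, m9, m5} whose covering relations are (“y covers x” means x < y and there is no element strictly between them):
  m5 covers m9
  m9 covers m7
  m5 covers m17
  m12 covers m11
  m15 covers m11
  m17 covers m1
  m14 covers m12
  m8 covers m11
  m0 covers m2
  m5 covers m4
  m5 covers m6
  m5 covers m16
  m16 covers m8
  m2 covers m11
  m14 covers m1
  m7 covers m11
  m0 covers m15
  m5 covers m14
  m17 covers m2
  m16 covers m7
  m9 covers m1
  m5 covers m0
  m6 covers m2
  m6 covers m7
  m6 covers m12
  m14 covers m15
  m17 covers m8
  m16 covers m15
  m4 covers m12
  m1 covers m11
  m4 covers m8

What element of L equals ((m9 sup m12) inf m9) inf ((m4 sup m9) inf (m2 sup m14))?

m9 ∨ m12 = m5
m5 ∧ m9 = m9
m4 ∨ m9 = m5
m2 ∨ m14 = m5
m5 ∧ m5 = m5
m9 ∧ m5 = m9

m9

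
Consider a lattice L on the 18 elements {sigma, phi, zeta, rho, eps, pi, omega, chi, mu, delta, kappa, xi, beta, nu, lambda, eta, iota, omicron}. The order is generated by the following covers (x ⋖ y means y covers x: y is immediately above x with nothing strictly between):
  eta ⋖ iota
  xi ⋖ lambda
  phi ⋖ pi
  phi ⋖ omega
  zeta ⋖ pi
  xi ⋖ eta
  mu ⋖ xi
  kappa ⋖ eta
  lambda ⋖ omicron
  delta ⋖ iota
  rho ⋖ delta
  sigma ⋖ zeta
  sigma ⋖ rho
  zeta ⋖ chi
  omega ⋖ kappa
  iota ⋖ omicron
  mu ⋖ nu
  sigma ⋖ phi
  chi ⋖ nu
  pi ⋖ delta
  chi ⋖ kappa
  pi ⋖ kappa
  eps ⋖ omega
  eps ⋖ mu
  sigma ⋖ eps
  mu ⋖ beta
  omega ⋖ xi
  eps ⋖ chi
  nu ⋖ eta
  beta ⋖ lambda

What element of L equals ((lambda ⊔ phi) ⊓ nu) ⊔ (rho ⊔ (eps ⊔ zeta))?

iota

lambda ∨ phi = lambda
lambda ∧ nu = mu
eps ∨ zeta = chi
rho ∨ chi = iota
mu ∨ iota = iota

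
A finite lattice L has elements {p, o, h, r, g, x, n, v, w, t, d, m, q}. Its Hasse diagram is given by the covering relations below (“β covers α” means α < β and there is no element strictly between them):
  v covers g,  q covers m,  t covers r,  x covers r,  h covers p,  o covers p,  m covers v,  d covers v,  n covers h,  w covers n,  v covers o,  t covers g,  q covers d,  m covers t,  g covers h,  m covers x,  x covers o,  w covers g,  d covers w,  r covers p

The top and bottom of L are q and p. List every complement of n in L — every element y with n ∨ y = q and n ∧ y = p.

Need y with n ∨ y = q and n ∧ y = p.
Checking each element gives: r, x.

r, x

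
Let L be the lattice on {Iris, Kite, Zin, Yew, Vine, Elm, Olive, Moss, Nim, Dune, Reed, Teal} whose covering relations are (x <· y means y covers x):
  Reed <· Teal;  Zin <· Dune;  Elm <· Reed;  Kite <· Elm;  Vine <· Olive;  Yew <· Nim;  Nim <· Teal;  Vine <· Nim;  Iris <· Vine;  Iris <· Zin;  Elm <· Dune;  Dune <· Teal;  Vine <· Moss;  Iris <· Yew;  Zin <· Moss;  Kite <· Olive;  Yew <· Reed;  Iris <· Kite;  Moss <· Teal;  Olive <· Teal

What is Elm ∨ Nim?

Teal

Common upper bounds of {Elm, Nim}: Teal.
The least among these is Teal.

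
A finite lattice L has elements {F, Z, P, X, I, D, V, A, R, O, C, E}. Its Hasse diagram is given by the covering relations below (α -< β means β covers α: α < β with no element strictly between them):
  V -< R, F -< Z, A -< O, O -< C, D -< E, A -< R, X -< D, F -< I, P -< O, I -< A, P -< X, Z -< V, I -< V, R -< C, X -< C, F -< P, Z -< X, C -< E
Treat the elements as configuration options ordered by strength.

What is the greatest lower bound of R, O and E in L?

A

Common lower bounds of {R, O, E}: A, F, I.
The greatest among these is A.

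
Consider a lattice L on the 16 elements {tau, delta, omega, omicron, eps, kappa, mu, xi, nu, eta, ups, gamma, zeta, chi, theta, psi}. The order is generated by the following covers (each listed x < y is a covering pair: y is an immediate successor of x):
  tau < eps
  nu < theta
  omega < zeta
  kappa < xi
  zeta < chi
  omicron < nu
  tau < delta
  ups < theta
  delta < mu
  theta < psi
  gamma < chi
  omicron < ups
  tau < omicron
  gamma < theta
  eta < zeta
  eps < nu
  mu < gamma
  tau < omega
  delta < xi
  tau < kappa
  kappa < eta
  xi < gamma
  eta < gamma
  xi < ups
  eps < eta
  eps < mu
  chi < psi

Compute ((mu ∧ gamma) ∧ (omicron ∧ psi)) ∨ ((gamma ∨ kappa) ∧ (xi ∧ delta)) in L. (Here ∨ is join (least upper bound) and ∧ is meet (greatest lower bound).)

mu ∧ gamma = mu
omicron ∧ psi = omicron
mu ∧ omicron = tau
gamma ∨ kappa = gamma
xi ∧ delta = delta
gamma ∧ delta = delta
tau ∨ delta = delta

delta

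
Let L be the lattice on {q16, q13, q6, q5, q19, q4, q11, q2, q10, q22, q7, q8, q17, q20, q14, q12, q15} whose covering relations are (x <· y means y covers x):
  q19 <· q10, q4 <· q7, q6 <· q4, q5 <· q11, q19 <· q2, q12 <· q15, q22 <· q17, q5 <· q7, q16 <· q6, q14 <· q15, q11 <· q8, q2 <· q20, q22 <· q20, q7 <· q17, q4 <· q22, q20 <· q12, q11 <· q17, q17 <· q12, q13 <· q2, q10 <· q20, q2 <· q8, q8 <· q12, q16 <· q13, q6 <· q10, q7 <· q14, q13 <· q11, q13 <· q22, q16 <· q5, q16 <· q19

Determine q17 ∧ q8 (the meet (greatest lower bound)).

Common lower bounds of {q17, q8}: q11, q13, q16, q5.
The greatest among these is q11.

q11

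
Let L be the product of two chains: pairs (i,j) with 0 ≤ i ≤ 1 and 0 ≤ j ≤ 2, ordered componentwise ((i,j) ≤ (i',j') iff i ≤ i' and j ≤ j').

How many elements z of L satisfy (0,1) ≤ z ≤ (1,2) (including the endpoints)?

The interval [(0,1), (1,2)] = {(0,1), (0,2), (1,1), (1,2)}, which has 4 elements.

4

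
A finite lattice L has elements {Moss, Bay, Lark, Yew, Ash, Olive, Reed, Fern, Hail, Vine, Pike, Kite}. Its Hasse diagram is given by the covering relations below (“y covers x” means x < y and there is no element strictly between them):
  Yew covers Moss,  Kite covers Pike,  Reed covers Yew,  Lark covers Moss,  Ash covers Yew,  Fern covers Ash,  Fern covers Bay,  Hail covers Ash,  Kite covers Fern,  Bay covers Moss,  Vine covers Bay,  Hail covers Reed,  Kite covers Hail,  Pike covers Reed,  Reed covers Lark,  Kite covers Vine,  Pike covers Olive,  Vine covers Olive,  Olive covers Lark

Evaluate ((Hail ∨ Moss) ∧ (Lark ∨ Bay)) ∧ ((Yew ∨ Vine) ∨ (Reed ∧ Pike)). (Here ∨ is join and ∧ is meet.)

Lark

Hail ∨ Moss = Hail
Lark ∨ Bay = Vine
Hail ∧ Vine = Lark
Yew ∨ Vine = Kite
Reed ∧ Pike = Reed
Kite ∨ Reed = Kite
Lark ∧ Kite = Lark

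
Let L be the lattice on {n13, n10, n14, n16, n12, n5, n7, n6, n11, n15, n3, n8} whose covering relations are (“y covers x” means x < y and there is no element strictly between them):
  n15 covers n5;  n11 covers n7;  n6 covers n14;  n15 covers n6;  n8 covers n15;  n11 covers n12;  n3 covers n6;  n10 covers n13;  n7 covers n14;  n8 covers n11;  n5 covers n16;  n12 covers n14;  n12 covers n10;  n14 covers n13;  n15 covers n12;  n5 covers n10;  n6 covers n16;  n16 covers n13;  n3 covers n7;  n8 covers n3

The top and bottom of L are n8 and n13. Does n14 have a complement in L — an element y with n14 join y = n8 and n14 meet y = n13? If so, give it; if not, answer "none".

none

For every candidate y, either n14 ∨ y ≠ n8 or n14 ∧ y ≠ n13; no complement exists.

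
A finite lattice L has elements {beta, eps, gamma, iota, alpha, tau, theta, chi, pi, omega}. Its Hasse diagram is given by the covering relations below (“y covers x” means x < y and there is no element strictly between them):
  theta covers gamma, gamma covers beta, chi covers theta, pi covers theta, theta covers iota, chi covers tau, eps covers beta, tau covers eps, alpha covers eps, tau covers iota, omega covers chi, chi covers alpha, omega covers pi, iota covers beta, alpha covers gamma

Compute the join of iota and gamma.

theta

Common upper bounds of {iota, gamma}: chi, omega, pi, theta.
The least among these is theta.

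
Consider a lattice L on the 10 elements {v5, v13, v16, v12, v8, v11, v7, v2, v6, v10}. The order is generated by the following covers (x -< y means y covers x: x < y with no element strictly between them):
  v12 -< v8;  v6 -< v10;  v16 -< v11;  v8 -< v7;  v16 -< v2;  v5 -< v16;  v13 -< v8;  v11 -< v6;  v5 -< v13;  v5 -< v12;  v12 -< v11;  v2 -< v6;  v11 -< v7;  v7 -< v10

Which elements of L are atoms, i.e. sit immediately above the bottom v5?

The atoms are exactly the elements that cover v5: v12, v13, v16.

v12, v13, v16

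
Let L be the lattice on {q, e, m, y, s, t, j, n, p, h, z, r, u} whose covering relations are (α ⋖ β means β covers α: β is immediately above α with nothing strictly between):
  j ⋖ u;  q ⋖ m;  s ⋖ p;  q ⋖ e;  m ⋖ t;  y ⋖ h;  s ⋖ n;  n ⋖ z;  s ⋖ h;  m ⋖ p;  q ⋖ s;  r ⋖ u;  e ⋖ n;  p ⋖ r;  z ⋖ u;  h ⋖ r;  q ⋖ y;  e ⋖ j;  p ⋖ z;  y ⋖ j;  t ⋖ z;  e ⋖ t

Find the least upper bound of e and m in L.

Common upper bounds of {e, m}: t, u, z.
The least among these is t.

t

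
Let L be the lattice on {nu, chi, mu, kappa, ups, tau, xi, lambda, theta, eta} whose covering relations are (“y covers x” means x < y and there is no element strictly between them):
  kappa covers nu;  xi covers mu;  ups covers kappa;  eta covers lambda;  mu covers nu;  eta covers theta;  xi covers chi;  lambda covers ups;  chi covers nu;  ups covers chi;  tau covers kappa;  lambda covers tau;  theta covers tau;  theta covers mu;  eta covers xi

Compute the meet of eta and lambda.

lambda

Common lower bounds of {eta, lambda}: chi, kappa, lambda, nu, tau, ups.
The greatest among these is lambda.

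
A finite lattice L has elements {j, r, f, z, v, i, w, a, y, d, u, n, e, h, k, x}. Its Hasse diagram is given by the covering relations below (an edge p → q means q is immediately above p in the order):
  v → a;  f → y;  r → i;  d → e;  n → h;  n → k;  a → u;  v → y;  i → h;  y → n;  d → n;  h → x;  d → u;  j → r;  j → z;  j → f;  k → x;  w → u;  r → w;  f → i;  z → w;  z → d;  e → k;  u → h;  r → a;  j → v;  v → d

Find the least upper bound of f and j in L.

f

Common upper bounds of {f, j}: f, h, i, k, n, x, y.
The least among these is f.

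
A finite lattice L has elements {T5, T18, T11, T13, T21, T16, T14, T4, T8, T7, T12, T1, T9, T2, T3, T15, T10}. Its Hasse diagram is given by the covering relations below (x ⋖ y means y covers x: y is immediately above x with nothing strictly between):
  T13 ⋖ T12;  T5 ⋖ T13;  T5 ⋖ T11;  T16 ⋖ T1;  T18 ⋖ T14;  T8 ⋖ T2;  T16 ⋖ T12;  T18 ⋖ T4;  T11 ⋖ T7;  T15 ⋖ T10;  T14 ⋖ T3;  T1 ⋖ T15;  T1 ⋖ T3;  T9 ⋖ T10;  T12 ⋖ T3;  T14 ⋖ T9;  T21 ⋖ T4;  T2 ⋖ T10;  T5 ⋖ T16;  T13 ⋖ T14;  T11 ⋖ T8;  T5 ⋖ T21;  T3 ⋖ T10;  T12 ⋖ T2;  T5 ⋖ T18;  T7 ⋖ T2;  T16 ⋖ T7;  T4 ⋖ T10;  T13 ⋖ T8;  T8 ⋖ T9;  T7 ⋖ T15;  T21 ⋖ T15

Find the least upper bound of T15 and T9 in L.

Common upper bounds of {T15, T9}: T10.
The least among these is T10.

T10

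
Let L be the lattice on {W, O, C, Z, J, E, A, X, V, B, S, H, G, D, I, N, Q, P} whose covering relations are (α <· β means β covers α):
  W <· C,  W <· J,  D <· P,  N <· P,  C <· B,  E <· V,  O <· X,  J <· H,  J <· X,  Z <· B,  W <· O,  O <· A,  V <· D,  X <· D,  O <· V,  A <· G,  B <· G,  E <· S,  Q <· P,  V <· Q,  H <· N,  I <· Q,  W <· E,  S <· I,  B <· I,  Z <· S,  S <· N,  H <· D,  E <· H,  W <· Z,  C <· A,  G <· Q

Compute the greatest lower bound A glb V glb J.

Common lower bounds of {A, V, J}: W.
The greatest among these is W.

W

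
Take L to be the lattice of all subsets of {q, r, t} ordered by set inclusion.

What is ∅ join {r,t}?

{r,t}

Under ⊆, join is union: ∅ ∪ {r,t} = {r,t}.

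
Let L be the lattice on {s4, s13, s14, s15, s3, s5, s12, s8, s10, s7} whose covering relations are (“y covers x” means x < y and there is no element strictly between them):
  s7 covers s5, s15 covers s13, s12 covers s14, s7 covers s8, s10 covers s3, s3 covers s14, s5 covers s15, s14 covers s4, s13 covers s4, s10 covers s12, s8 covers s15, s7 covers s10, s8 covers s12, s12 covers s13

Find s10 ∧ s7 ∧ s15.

Common lower bounds of {s10, s7, s15}: s13, s4.
The greatest among these is s13.

s13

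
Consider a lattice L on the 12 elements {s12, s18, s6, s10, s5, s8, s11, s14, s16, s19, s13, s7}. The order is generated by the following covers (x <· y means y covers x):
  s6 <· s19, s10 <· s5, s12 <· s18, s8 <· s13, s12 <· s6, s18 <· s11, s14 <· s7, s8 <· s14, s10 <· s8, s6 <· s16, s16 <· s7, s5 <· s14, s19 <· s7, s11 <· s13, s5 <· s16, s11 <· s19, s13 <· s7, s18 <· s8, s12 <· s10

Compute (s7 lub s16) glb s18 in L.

s18

s7 ∨ s16 = s7
s7 ∧ s18 = s18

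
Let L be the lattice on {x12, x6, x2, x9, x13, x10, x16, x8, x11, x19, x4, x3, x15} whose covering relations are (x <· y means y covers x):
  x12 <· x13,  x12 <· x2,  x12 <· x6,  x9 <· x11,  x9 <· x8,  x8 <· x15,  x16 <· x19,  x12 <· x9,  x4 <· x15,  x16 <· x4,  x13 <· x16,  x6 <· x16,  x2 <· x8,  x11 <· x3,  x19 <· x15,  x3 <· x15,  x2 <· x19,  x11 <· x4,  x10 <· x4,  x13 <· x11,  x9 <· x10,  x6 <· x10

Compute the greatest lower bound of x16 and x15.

x16

Common lower bounds of {x16, x15}: x12, x13, x16, x6.
The greatest among these is x16.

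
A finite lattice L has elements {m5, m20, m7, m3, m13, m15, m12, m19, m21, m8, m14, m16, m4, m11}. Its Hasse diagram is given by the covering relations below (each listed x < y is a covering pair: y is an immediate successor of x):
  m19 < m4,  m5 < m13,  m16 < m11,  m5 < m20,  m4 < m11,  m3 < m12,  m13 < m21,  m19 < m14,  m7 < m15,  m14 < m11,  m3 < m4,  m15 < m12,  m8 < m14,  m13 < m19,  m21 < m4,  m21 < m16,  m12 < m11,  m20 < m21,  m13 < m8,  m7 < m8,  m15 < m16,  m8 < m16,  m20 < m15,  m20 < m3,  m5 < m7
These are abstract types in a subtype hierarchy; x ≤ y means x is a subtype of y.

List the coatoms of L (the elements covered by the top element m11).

m12, m14, m16, m4

The coatoms are exactly the elements covered by m11: m12, m14, m16, m4.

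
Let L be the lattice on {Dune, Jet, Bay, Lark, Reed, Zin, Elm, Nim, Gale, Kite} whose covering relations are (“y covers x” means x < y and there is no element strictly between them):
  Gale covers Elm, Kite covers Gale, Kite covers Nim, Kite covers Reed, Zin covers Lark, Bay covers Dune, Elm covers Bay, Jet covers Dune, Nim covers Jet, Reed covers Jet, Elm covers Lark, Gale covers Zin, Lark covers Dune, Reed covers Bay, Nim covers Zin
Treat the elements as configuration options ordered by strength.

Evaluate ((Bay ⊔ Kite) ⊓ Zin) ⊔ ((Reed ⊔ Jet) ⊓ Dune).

Bay ∨ Kite = Kite
Kite ∧ Zin = Zin
Reed ∨ Jet = Reed
Reed ∧ Dune = Dune
Zin ∨ Dune = Zin

Zin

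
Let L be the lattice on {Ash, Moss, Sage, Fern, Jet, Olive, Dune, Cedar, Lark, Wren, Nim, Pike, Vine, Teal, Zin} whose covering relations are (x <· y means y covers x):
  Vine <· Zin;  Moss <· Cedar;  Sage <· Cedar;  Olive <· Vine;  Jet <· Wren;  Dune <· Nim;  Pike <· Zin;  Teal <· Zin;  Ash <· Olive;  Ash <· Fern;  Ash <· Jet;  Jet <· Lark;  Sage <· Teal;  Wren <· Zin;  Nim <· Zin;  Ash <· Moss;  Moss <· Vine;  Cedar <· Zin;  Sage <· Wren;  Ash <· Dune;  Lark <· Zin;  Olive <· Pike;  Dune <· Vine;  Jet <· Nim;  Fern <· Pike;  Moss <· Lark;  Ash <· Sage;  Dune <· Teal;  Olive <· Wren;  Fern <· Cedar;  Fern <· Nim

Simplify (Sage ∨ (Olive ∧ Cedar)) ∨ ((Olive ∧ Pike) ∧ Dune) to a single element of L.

Sage

Olive ∧ Cedar = Ash
Sage ∨ Ash = Sage
Olive ∧ Pike = Olive
Olive ∧ Dune = Ash
Sage ∨ Ash = Sage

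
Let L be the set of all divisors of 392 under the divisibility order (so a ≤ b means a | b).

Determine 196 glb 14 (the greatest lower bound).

14

Common lower bounds of {196, 14}: 1, 14, 2, 7.
The greatest among these is 14.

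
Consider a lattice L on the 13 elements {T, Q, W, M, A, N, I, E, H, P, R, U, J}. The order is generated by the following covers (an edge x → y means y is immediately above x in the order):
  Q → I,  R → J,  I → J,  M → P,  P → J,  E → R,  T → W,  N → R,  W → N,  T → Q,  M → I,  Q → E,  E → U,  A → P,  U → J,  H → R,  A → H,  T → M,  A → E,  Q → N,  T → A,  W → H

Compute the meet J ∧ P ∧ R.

A

Common lower bounds of {J, P, R}: A, T.
The greatest among these is A.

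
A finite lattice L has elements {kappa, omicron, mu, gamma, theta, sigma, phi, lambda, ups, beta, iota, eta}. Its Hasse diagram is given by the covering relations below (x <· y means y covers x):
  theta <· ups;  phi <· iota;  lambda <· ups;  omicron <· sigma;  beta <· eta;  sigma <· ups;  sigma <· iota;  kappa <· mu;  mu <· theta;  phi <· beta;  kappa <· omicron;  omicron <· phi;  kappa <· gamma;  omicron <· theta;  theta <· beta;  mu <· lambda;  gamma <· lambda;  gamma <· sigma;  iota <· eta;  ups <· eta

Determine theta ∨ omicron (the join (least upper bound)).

Common upper bounds of {theta, omicron}: beta, eta, theta, ups.
The least among these is theta.

theta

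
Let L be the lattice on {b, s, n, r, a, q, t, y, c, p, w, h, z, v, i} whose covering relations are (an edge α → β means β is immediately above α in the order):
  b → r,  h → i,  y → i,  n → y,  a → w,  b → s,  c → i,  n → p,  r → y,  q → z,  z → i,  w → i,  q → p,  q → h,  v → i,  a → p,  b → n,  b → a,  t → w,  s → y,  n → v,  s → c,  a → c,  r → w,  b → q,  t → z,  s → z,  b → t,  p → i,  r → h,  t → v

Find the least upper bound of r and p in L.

i

Common upper bounds of {r, p}: i.
The least among these is i.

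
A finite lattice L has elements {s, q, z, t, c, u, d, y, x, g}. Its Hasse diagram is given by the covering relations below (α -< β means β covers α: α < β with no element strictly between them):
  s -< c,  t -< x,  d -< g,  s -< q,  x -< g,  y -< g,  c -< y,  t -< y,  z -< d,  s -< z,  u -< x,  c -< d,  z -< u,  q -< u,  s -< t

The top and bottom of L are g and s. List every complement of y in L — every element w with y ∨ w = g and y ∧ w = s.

q, u, z

Need w with y ∨ w = g and y ∧ w = s.
Checking each element gives: q, u, z.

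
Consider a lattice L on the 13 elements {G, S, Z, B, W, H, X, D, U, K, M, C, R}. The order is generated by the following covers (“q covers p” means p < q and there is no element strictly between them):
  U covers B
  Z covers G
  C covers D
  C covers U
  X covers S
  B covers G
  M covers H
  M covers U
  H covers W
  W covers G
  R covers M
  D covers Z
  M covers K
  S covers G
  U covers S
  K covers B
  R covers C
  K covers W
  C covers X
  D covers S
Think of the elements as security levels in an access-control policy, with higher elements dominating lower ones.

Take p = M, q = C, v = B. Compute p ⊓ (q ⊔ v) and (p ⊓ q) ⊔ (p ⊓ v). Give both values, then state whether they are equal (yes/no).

U; U; yes

q ⊔ v = C, so p ⊓ (q ⊔ v) = M ⊓ C = U.
p ⊓ q = U and p ⊓ v = B, so (p ⊓ q) ⊔ (p ⊓ v) = U ⊔ B = U.
Equal: yes.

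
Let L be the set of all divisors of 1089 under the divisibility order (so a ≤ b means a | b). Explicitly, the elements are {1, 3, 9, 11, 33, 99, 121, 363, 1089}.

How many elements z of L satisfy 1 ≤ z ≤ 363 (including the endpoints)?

6

The interval [1, 363] = {1, 11, 121, 3, 33, 363}, which has 6 elements.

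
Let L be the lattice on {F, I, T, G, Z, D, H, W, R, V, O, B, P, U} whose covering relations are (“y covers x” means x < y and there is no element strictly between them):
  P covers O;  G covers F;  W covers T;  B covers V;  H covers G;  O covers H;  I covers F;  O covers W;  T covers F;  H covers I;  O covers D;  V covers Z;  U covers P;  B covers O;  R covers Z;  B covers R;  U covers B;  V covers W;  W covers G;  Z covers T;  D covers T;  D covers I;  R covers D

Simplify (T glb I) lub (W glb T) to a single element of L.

T

T ∧ I = F
W ∧ T = T
F ∨ T = T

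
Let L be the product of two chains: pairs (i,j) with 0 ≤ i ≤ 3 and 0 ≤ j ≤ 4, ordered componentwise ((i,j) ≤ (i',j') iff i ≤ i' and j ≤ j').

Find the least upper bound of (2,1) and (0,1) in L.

(2,1)

In a product of chains, the join is componentwise max, giving (2,1).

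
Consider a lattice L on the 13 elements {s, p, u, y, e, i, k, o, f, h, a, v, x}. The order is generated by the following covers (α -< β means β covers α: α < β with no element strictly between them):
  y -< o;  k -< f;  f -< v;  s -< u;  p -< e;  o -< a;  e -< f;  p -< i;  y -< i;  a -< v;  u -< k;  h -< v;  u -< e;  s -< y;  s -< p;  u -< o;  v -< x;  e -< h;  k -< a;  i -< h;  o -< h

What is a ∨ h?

Common upper bounds of {a, h}: v, x.
The least among these is v.

v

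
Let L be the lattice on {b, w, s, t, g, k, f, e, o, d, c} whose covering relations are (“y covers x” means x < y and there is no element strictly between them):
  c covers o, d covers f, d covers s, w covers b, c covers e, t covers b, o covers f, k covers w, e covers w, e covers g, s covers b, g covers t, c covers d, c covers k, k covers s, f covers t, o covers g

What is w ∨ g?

e

Common upper bounds of {w, g}: c, e.
The least among these is e.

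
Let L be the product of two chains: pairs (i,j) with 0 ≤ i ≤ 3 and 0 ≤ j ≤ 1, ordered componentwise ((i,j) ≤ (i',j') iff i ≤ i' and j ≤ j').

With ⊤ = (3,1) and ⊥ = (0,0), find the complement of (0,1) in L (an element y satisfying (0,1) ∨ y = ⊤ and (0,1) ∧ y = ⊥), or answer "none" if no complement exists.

(3,0)

Need y with (0,1) ∨ y = (3,1) and (0,1) ∧ y = (0,0).
Checking each element gives: (3,0).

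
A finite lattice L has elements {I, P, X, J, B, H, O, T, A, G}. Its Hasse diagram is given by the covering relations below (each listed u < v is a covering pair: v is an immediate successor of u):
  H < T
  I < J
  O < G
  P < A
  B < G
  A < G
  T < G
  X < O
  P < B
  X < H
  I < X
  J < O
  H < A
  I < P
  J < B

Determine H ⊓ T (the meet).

Common lower bounds of {H, T}: H, I, X.
The greatest among these is H.

H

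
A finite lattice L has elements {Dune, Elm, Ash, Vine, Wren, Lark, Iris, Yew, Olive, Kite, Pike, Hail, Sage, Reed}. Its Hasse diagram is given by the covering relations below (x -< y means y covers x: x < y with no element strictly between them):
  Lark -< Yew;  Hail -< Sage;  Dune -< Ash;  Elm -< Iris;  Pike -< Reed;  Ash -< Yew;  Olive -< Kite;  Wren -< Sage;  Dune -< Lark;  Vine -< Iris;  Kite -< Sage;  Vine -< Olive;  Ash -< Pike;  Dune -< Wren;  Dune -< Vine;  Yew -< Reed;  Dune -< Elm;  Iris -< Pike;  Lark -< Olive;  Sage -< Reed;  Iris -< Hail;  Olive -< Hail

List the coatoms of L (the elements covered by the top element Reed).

The coatoms are exactly the elements covered by Reed: Pike, Sage, Yew.

Pike, Sage, Yew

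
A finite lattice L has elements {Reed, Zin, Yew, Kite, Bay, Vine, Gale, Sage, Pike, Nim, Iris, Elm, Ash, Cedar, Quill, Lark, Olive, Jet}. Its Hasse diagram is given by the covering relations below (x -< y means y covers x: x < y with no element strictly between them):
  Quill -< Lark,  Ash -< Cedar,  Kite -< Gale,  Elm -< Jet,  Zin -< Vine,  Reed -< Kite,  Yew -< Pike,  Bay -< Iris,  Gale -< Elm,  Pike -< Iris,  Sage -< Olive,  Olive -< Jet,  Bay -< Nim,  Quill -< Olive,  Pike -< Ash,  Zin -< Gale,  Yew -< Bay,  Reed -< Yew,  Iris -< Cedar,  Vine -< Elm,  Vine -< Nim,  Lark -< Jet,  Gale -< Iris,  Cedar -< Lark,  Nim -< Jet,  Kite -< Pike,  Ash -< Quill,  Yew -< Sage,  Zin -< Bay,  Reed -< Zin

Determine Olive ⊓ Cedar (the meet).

Common lower bounds of {Olive, Cedar}: Ash, Kite, Pike, Reed, Yew.
The greatest among these is Ash.

Ash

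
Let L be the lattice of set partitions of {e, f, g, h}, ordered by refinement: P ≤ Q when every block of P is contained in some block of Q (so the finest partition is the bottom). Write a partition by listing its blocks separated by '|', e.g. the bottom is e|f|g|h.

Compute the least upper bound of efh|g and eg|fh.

The join of efh|g and eg|fh merges any blocks that overlap across the partitions, giving efgh.

efgh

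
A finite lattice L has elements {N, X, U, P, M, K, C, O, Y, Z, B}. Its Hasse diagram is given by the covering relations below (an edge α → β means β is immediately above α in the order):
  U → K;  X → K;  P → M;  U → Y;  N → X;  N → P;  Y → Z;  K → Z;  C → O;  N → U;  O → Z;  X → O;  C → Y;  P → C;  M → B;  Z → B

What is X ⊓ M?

N

Common lower bounds of {X, M}: N.
The greatest among these is N.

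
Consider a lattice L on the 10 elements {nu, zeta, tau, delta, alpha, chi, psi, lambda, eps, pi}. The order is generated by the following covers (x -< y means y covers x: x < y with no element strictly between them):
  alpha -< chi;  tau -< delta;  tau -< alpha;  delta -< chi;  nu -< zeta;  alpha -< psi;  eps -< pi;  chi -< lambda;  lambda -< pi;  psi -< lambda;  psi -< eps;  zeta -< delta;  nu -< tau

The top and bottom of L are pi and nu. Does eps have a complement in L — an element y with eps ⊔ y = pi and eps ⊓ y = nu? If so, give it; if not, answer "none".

Need y with eps ∨ y = pi and eps ∧ y = nu.
Checking each element gives: zeta.

zeta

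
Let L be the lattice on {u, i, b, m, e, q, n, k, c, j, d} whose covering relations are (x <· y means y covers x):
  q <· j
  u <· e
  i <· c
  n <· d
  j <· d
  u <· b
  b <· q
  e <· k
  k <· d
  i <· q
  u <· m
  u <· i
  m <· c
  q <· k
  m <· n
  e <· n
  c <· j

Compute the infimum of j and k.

q

Common lower bounds of {j, k}: b, i, q, u.
The greatest among these is q.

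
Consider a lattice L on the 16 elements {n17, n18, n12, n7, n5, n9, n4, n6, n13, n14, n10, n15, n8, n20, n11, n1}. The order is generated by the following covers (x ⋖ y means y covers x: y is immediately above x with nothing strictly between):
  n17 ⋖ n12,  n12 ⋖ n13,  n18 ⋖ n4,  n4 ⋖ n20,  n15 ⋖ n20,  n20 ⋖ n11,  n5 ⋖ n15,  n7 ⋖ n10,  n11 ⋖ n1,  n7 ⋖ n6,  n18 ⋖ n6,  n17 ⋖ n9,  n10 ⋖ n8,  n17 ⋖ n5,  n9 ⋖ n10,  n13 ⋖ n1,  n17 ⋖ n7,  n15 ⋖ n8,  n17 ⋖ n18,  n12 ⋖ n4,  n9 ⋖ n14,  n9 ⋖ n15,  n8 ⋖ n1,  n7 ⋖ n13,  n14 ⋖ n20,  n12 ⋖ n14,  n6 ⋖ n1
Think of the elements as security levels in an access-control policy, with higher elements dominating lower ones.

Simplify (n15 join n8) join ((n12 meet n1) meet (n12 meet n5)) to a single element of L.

n15 ∨ n8 = n8
n12 ∧ n1 = n12
n12 ∧ n5 = n17
n12 ∧ n17 = n17
n8 ∨ n17 = n8

n8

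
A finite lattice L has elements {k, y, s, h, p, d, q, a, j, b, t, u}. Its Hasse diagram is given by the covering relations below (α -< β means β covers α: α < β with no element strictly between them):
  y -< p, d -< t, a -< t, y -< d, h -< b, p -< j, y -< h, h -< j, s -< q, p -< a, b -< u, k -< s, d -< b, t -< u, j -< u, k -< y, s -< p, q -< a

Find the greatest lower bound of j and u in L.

Common lower bounds of {j, u}: h, j, k, p, s, y.
The greatest among these is j.

j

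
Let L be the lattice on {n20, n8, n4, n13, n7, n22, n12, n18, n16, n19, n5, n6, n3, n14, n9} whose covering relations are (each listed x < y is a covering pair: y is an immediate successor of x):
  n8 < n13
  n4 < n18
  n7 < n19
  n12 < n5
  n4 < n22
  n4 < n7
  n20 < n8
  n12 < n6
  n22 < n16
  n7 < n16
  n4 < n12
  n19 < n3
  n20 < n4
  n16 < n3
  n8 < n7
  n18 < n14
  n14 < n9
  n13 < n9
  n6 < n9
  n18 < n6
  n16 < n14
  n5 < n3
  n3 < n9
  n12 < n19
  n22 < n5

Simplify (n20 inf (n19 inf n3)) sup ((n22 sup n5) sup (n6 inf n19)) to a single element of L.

n19 ∧ n3 = n19
n20 ∧ n19 = n20
n22 ∨ n5 = n5
n6 ∧ n19 = n12
n5 ∨ n12 = n5
n20 ∨ n5 = n5

n5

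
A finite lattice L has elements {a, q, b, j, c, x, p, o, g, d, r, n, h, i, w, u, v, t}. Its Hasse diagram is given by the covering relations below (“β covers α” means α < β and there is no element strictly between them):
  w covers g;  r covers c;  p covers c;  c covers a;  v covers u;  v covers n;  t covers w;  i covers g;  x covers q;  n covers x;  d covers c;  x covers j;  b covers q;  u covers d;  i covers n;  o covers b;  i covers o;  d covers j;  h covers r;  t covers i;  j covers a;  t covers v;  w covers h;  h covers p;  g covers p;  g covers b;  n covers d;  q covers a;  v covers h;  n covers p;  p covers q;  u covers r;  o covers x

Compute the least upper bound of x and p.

Common upper bounds of {x, p}: i, n, t, v.
The least among these is n.

n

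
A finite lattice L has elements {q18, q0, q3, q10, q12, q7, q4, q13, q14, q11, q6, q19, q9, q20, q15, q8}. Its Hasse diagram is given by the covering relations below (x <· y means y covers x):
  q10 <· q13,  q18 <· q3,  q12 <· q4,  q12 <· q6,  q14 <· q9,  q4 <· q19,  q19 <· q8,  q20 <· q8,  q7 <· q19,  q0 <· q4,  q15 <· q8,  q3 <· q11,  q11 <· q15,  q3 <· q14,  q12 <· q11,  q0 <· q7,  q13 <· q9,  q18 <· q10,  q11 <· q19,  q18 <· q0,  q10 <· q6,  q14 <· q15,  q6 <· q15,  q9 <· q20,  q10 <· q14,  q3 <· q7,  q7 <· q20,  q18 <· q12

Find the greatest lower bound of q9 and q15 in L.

Common lower bounds of {q9, q15}: q10, q14, q18, q3.
The greatest among these is q14.

q14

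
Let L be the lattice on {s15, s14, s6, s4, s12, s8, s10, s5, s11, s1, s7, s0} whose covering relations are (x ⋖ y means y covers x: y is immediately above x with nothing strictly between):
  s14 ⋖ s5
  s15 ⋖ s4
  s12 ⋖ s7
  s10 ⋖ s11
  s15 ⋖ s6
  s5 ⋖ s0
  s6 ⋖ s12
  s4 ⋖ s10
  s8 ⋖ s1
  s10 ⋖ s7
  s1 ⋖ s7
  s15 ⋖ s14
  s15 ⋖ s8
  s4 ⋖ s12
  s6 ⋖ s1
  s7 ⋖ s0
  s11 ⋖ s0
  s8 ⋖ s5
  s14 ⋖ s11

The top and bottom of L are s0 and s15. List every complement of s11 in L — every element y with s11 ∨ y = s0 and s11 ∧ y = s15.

Need y with s11 ∨ y = s0 and s11 ∧ y = s15.
Checking each element gives: s1, s6, s8.

s1, s6, s8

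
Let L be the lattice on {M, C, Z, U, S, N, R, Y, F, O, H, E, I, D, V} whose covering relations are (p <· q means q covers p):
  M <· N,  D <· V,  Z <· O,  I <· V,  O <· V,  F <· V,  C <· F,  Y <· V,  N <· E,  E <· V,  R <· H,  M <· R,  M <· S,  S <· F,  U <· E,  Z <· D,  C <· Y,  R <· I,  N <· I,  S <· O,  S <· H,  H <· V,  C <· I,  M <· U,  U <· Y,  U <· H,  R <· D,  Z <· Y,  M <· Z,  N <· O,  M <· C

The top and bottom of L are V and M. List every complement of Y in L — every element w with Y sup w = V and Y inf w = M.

Need w with Y ∨ w = V and Y ∧ w = M.
Checking each element gives: N, R, S.

N, R, S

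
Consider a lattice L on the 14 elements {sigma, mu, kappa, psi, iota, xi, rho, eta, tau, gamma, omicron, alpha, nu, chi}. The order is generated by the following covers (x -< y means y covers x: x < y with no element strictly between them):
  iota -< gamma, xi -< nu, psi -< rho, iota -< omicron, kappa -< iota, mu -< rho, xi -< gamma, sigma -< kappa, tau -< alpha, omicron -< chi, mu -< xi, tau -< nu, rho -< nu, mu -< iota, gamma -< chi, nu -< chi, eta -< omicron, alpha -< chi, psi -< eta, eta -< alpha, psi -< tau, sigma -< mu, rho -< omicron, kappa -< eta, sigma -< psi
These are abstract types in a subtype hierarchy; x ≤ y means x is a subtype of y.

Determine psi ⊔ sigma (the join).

Common upper bounds of {psi, sigma}: alpha, chi, eta, nu, omicron, psi, rho, tau.
The least among these is psi.

psi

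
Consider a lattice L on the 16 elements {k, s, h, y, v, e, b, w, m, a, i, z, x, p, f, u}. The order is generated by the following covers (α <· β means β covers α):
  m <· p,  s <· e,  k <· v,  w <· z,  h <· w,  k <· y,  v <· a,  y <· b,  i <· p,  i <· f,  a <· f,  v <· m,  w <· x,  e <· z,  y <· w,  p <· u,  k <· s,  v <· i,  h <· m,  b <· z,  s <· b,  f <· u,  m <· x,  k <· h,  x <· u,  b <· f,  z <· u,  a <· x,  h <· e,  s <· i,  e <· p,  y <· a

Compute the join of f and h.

Common upper bounds of {f, h}: u.
The least among these is u.

u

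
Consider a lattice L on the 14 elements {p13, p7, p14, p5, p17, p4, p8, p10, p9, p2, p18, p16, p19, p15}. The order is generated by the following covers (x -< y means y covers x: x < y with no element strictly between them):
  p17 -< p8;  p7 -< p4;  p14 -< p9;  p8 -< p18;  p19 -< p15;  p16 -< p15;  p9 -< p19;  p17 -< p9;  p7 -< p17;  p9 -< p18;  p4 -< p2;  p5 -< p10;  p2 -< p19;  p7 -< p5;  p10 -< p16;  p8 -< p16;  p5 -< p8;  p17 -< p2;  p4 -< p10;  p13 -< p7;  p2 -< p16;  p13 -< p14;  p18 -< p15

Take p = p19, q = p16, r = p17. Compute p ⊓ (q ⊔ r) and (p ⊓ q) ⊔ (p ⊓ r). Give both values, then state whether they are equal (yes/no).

p2; p2; yes

q ⊔ r = p16, so p ⊓ (q ⊔ r) = p19 ⊓ p16 = p2.
p ⊓ q = p2 and p ⊓ r = p17, so (p ⊓ q) ⊔ (p ⊓ r) = p2 ⊔ p17 = p2.
Equal: yes.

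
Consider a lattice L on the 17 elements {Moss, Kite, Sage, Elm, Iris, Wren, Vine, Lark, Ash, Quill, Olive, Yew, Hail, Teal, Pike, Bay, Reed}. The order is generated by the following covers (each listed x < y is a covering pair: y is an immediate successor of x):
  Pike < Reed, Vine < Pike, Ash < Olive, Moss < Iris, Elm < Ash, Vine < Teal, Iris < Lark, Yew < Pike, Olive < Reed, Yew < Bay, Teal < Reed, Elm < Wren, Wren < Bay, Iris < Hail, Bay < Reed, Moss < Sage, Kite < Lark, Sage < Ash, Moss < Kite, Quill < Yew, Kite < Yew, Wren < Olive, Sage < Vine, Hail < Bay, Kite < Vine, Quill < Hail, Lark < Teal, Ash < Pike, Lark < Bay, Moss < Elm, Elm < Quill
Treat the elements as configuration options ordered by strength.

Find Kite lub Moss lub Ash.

Common upper bounds of {Kite, Moss, Ash}: Pike, Reed.
The least among these is Pike.

Pike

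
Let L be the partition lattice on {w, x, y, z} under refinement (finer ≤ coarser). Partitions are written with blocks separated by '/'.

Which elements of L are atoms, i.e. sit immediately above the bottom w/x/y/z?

The atoms are exactly the elements that cover w/x/y/z: w/x/yz, w/xy/z, w/xz/y, wx/y/z, wy/x/z, wz/x/y.

w/x/yz, w/xy/z, w/xz/y, wx/y/z, wy/x/z, wz/x/y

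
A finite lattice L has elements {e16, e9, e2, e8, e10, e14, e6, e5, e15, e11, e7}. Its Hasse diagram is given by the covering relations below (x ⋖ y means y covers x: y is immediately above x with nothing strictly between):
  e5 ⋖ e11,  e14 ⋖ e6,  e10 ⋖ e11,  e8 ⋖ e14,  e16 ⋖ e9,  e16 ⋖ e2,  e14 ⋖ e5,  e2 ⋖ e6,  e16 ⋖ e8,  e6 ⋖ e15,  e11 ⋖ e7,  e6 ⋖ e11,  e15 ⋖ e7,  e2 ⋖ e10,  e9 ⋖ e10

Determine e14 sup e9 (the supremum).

Common upper bounds of {e14, e9}: e11, e7.
The least among these is e11.

e11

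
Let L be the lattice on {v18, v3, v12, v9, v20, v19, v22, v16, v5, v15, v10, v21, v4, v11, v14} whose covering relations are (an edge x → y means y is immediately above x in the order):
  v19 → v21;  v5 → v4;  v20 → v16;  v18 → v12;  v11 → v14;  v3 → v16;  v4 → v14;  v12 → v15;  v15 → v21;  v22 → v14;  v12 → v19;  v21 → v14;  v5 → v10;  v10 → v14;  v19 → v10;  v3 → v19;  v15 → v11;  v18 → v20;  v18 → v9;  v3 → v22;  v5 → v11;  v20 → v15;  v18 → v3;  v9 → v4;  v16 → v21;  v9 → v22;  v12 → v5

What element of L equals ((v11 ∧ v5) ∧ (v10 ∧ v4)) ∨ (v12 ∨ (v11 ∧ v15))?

v11

v11 ∧ v5 = v5
v10 ∧ v4 = v5
v5 ∧ v5 = v5
v11 ∧ v15 = v15
v12 ∨ v15 = v15
v5 ∨ v15 = v11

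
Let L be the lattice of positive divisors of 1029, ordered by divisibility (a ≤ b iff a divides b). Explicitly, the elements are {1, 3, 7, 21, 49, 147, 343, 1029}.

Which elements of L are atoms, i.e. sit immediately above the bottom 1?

The atoms are exactly the elements that cover 1: 3, 7.

3, 7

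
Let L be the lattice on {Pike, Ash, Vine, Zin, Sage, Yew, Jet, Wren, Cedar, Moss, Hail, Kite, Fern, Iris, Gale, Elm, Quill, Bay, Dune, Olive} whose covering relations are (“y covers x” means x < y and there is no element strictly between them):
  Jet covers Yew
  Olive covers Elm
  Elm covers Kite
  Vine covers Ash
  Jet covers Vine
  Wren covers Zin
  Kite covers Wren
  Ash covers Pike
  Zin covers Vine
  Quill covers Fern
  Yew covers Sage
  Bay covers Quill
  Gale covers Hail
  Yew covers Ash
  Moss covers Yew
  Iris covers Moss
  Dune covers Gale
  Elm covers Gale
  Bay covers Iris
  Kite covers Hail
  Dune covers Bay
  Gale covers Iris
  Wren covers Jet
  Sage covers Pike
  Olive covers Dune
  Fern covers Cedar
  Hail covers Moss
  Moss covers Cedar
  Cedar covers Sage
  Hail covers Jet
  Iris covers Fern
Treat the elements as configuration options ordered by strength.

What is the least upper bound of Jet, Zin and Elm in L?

Common upper bounds of {Jet, Zin, Elm}: Elm, Olive.
The least among these is Elm.

Elm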